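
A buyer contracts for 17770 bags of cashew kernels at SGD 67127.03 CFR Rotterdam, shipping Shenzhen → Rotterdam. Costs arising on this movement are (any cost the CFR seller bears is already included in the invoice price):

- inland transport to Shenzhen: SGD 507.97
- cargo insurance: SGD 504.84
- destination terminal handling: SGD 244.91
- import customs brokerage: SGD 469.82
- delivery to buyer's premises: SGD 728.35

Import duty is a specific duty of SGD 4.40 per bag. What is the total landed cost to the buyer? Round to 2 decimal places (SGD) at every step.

Total landed cost: SGD 147262.95

CFR: the seller pays costs through ocean freight to the destination port, but not insurance.
Already in the invoice (seller's account under CFR): inland to port — exclude.
CIF value = CFR price + insurance = 67127.03 + 504.84 = 67631.87
Import duty = 17770 × 4.40 = 78188.00
Buyer bears: insurance 504.84 + destination terminal 244.91 + brokerage 469.82 + delivery 728.35 + duty 78188.00 = 80135.92
Landed cost = invoice 67127.03 + 80135.92 = 147262.95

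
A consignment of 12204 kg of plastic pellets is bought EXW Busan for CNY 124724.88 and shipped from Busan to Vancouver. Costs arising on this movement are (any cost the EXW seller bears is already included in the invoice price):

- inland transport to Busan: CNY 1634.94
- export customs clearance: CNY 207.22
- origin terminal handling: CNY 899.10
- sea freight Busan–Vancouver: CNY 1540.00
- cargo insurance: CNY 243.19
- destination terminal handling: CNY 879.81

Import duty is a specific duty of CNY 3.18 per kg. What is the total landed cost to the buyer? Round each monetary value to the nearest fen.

EXW: the seller makes goods available at their premises; the buyer bears all onward costs.
CIF value = EXW price + inland to port + export clearance + origin terminal + freight + insurance = 124724.88 + 1634.94 + 207.22 + 899.10 + 1540.00 + 243.19 = 129249.33
Import duty = 12204 × 3.18 = 38808.72
Buyer bears: inland to port 1634.94 + export clearance 207.22 + origin terminal 899.10 + freight 1540.00 + insurance 243.19 + destination terminal 879.81 + duty 38808.72 = 44212.98
Landed cost = invoice 124724.88 + 44212.98 = 168937.86

Total landed cost: CNY 168937.86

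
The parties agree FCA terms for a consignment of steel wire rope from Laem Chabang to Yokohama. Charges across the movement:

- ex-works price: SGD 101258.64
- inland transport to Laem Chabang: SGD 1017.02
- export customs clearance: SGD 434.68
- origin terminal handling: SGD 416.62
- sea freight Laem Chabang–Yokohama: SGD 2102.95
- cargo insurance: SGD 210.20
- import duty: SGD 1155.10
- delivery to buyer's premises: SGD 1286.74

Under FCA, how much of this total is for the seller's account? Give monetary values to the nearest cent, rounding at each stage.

FCA: the seller delivers export-cleared goods to the carrier; the buyer bears costs from that point.
Seller's account: goods 101258.64 + inland to port 1017.02 + export clearance 434.68 = 102710.34
Buyer's account: origin terminal 416.62 + freight 2102.95 + insurance 210.20 + duty 1155.10 + delivery 1286.74 = 5171.61

Seller's account: SGD 102710.34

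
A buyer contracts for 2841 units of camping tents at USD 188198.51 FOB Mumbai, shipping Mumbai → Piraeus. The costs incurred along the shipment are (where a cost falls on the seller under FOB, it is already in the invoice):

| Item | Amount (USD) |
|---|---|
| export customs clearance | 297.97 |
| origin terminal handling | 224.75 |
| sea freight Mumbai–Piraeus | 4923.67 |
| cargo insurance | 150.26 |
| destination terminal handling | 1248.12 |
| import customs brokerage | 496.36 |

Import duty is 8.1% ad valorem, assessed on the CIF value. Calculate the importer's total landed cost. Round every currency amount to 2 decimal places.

Total landed cost: USD 210671.99

FOB: the seller bears costs until goods are on board at the origin port; the buyer bears freight, insurance and all costs thereafter.
Already in the invoice (seller's account under FOB): export clearance, origin terminal — exclude.
CIF value = FOB price + freight + insurance = 188198.51 + 4923.67 + 150.26 = 193272.44
Import duty = 193272.44 × 8.1% = 15655.07
Buyer bears: freight 4923.67 + insurance 150.26 + destination terminal 1248.12 + brokerage 496.36 + duty 15655.07 = 22473.48
Landed cost = invoice 188198.51 + 22473.48 = 210671.99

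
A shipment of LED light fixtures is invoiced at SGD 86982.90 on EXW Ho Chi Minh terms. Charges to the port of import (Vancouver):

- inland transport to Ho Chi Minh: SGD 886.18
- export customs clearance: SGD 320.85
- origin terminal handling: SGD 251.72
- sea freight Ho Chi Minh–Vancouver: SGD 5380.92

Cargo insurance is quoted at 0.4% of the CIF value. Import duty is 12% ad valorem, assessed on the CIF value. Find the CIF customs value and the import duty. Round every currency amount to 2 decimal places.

CIF value: SGD 94199.37; import duty: SGD 11303.92

Let C be the CIF value. C = EXW price + pre-shipment costs + freight + 0.4% × C
C − 0.4% × C = 86982.90 + 886.18 + 320.85 + 251.72 + 5380.92
0.996 × C = 93822.57
C = 93822.57 / 0.996 = 94199.37
Insurance premium = 0.4% × 94199.37 = 376.80
Import duty = 94199.37 × 12% = 11303.92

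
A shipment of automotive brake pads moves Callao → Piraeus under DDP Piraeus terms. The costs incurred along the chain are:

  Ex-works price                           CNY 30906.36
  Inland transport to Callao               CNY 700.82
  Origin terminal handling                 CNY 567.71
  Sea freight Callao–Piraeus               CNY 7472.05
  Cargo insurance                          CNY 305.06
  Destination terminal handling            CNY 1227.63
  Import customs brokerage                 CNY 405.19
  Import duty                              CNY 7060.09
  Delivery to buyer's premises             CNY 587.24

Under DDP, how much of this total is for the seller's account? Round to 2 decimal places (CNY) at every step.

Seller's account: CNY 49232.15

DDP: the seller bears all costs including import duty.
Seller's account: goods 30906.36 + inland to port 700.82 + origin terminal 567.71 + freight 7472.05 + insurance 305.06 + destination terminal 1227.63 + brokerage 405.19 + duty 7060.09 + delivery 587.24 = 49232.15
Buyer's account: 0.00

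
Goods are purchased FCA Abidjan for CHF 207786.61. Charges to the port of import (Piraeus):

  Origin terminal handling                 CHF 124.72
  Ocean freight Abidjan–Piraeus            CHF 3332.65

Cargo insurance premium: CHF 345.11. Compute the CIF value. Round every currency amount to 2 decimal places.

CIF = FCA price + pre-shipment costs + freight + insurance
CIF = 207786.61 + 124.72 + 3332.65 + 345.11 = 211589.09

CIF value: CHF 211589.09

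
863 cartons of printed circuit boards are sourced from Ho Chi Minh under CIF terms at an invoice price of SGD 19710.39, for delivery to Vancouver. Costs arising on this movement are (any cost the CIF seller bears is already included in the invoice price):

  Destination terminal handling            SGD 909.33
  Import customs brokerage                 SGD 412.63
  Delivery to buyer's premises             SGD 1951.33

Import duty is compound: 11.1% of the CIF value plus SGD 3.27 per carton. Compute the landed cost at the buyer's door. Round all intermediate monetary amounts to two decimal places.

CIF: the seller pays costs through ocean freight and marine insurance to the destination port.
The CIF price already equals the CIF value: 19710.39
Ad valorem component: 19710.39 × 11.1% = 2187.85
Specific component: 863 × 3.27 = 2822.01
Import duty = 2187.85 + 2822.01 = 5009.86
Buyer bears: destination terminal 909.33 + brokerage 412.63 + delivery 1951.33 + duty 5009.86 = 8283.15
Landed cost = invoice 19710.39 + 8283.15 = 27993.54

Total landed cost: SGD 27993.54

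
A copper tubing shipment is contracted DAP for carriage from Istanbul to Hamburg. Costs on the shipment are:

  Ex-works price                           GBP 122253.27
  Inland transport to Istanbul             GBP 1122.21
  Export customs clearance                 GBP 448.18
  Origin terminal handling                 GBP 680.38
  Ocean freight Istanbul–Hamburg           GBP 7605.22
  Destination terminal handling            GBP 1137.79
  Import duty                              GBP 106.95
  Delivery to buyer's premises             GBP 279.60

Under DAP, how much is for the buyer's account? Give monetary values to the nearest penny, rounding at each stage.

Buyer's account: GBP 106.95

DAP: the seller bears all costs to the named destination except import duty and clearance.
Seller's account: goods 122253.27 + inland to port 1122.21 + export clearance 448.18 + origin terminal 680.38 + freight 7605.22 + destination terminal 1137.79 + delivery 279.60 = 133526.65
Buyer's account: duty 106.95 = 106.95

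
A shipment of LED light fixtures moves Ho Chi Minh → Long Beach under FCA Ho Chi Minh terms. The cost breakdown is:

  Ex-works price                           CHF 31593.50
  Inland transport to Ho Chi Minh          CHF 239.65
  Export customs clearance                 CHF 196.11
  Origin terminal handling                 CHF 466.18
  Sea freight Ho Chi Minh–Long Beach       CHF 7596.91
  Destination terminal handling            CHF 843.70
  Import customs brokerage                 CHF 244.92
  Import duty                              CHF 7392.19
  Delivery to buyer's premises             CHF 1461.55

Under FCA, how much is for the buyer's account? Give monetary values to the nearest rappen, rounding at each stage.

FCA: the seller delivers export-cleared goods to the carrier; the buyer bears costs from that point.
Seller's account: goods 31593.50 + inland to port 239.65 + export clearance 196.11 = 32029.26
Buyer's account: origin terminal 466.18 + freight 7596.91 + destination terminal 843.70 + brokerage 244.92 + duty 7392.19 + delivery 1461.55 = 18005.45

Buyer's account: CHF 18005.45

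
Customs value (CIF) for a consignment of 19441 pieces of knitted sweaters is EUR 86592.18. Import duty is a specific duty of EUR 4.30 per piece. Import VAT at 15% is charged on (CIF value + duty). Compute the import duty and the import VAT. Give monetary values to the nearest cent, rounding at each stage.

Import duty: EUR 83596.30; import VAT: EUR 25528.27

Import duty = 19441 × 4.30 = 83596.30
VAT base = CIF + duty = 86592.18 + 83596.30 = 170188.48
Import VAT = 170188.48 × 15% = 25528.27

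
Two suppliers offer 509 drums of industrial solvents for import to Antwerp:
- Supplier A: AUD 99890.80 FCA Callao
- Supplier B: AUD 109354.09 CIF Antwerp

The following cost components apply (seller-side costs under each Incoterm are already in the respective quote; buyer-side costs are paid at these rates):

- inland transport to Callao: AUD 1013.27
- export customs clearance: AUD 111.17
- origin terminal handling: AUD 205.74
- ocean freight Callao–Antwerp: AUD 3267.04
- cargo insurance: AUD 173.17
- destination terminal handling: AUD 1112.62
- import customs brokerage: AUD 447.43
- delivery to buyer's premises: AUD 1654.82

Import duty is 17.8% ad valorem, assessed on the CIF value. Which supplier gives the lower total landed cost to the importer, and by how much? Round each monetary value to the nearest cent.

Supplier A (FCA):
CIF value = FCA price + origin terminal + freight + insurance = 99890.80 + 205.74 + 3267.04 + 173.17 = 103536.75
Import duty = 103536.75 × 17.8% = 18429.54
Buyer bears (A): 205.74 + 3267.04 + 173.17 + 1112.62 + 447.43 + 1654.82 = 6860.82
Landed cost (A) = invoice 99890.80 + 6860.82 + duty 18429.54 = 125181.16
Supplier B (CIF):
The CIF price already equals the CIF value: 109354.09
Import duty = 109354.09 × 17.8% = 19465.03
Buyer bears (B): 1112.62 + 447.43 + 1654.82 = 3214.87
Landed cost (B) = invoice 109354.09 + 3214.87 + duty 19465.03 = 132033.99
Difference = |125181.16 − 132033.99| = 6852.83

Supplier A is cheaper by AUD 6852.83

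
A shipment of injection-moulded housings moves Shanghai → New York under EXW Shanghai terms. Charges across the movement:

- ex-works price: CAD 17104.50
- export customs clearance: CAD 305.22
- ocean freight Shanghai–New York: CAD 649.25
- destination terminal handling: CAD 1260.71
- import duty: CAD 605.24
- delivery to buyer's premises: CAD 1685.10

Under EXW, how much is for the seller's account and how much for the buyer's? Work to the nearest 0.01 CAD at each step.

Seller: CAD 17104.50; buyer: CAD 4505.52

EXW: the seller makes goods available at their premises; the buyer bears all onward costs.
Seller's account: goods 17104.50 = 17104.50
Buyer's account: export clearance 305.22 + freight 649.25 + destination terminal 1260.71 + duty 605.24 + delivery 1685.10 = 4505.52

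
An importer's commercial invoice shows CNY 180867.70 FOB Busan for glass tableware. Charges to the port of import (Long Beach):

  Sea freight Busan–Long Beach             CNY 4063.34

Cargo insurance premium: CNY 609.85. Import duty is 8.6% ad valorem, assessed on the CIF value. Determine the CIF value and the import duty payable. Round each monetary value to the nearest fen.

CIF = FOB price + freight + insurance
CIF = 180867.70 + 4063.34 + 609.85 = 185540.89
Import duty = 185540.89 × 8.6% = 15956.52

CIF value: CNY 185540.89; import duty: CNY 15956.52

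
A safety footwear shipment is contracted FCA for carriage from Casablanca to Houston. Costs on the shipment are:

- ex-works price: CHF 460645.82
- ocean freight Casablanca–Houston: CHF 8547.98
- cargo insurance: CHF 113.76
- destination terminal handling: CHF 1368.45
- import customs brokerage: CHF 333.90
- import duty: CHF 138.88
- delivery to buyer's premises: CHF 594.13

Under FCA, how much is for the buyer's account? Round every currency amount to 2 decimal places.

Buyer's account: CHF 11097.10

FCA: the seller delivers export-cleared goods to the carrier; the buyer bears costs from that point.
Seller's account: goods 460645.82 = 460645.82
Buyer's account: freight 8547.98 + insurance 113.76 + destination terminal 1368.45 + brokerage 333.90 + duty 138.88 + delivery 594.13 = 11097.10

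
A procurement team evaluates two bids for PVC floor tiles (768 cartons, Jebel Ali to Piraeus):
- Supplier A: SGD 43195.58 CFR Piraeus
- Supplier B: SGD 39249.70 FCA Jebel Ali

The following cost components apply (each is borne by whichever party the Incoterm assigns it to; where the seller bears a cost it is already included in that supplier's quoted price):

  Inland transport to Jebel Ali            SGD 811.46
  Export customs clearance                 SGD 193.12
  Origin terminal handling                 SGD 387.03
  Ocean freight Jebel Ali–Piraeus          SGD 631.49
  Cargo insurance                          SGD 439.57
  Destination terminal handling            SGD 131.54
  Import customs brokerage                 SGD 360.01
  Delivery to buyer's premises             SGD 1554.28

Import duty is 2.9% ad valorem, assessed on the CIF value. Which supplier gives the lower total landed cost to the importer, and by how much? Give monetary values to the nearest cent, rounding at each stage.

Supplier B is cheaper by SGD 3012.25

Supplier A (CFR):
CIF value = CFR price + insurance = 43195.58 + 439.57 = 43635.15
Import duty = 43635.15 × 2.9% = 1265.42
Buyer bears (A): 439.57 + 131.54 + 360.01 + 1554.28 = 2485.40
Landed cost (A) = invoice 43195.58 + 2485.40 + duty 1265.42 = 46946.40
Supplier B (FCA):
CIF value = FCA price + origin terminal + freight + insurance = 39249.70 + 387.03 + 631.49 + 439.57 = 40707.79
Import duty = 40707.79 × 2.9% = 1180.53
Buyer bears (B): 387.03 + 631.49 + 439.57 + 131.54 + 360.01 + 1554.28 = 3503.92
Landed cost (B) = invoice 39249.70 + 3503.92 + duty 1180.53 = 43934.15
Difference = |46946.40 − 43934.15| = 3012.25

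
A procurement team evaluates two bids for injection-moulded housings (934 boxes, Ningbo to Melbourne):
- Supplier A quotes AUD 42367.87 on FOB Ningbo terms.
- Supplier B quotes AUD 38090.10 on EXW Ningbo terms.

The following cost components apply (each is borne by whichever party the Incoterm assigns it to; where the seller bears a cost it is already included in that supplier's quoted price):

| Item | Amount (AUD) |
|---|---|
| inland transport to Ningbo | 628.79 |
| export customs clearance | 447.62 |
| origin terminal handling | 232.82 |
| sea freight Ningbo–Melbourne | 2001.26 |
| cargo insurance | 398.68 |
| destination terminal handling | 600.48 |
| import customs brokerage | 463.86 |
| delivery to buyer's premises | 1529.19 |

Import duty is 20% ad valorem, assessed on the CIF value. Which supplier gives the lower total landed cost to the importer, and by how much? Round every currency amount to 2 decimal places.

Supplier B is cheaper by AUD 3562.25

Supplier A (FOB):
CIF value = FOB price + freight + insurance = 42367.87 + 2001.26 + 398.68 = 44767.81
Import duty = 44767.81 × 20% = 8953.56
Buyer bears (A): 2001.26 + 398.68 + 600.48 + 463.86 + 1529.19 = 4993.47
Landed cost (A) = invoice 42367.87 + 4993.47 + duty 8953.56 = 56314.90
Supplier B (EXW):
CIF value = EXW price + inland to port + export clearance + origin terminal + freight + insurance = 38090.10 + 628.79 + 447.62 + 232.82 + 2001.26 + 398.68 = 41799.27
Import duty = 41799.27 × 20% = 8359.85
Buyer bears (B): 628.79 + 447.62 + 232.82 + 2001.26 + 398.68 + 600.48 + 463.86 + 1529.19 = 6302.70
Landed cost (B) = invoice 38090.10 + 6302.70 + duty 8359.85 = 52752.65
Difference = |56314.90 − 52752.65| = 3562.25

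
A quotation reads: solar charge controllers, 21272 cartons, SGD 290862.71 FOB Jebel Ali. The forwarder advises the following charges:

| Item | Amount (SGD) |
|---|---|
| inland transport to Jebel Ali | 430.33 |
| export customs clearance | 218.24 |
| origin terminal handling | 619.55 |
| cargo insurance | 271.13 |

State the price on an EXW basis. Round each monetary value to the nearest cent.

EXW price: SGD 289594.59

Not relevant to the conversion: insurance — on the buyer under both terms; not part of either seller's price.
From FOB to EXW, the seller no longer bears: inland to port, export clearance, origin terminal.
EXW price = 290862.71 − 430.33 − 218.24 − 619.55 = 289594.59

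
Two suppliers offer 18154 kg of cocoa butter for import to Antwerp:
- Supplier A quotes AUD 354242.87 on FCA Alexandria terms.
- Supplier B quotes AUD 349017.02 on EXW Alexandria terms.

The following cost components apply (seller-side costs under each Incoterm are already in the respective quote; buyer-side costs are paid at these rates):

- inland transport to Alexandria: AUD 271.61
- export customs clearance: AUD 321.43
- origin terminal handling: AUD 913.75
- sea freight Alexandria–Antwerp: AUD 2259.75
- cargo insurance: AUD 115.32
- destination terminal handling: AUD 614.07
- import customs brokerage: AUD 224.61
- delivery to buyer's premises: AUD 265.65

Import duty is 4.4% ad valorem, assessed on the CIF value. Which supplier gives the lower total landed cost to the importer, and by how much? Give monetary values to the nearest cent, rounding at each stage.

Supplier B is cheaper by AUD 4836.65

Supplier A (FCA):
CIF value = FCA price + origin terminal + freight + insurance = 354242.87 + 913.75 + 2259.75 + 115.32 = 357531.69
Import duty = 357531.69 × 4.4% = 15731.39
Buyer bears (A): 913.75 + 2259.75 + 115.32 + 614.07 + 224.61 + 265.65 = 4393.15
Landed cost (A) = invoice 354242.87 + 4393.15 + duty 15731.39 = 374367.41
Supplier B (EXW):
CIF value = EXW price + inland to port + export clearance + origin terminal + freight + insurance = 349017.02 + 271.61 + 321.43 + 913.75 + 2259.75 + 115.32 = 352898.88
Import duty = 352898.88 × 4.4% = 15527.55
Buyer bears (B): 271.61 + 321.43 + 913.75 + 2259.75 + 115.32 + 614.07 + 224.61 + 265.65 = 4986.19
Landed cost (B) = invoice 349017.02 + 4986.19 + duty 15527.55 = 369530.76
Difference = |374367.41 − 369530.76| = 4836.65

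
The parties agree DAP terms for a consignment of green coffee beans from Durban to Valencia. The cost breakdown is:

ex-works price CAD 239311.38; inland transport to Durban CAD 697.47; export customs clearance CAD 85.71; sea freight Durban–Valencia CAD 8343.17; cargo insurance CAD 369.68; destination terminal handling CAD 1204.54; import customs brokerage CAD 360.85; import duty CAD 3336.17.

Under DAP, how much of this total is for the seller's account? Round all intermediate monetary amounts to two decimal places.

DAP: the seller bears all costs to the named destination except import duty and clearance.
Seller's account: goods 239311.38 + inland to port 697.47 + export clearance 85.71 + freight 8343.17 + insurance 369.68 + destination terminal 1204.54 = 250011.95
Buyer's account: brokerage 360.85 + duty 3336.17 = 3697.02

Seller's account: CAD 250011.95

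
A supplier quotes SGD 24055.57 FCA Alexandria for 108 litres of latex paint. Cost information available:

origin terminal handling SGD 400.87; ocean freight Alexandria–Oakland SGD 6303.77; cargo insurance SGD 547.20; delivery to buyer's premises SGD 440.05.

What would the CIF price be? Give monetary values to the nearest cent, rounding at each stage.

CIF price: SGD 31307.41

Not relevant to the conversion: delivery — on the buyer under both terms; not part of either seller's price.
From FCA to CIF, the seller additionally bears: origin terminal, freight, insurance.
CIF price = 24055.57 + 400.87 + 6303.77 + 547.20 = 31307.41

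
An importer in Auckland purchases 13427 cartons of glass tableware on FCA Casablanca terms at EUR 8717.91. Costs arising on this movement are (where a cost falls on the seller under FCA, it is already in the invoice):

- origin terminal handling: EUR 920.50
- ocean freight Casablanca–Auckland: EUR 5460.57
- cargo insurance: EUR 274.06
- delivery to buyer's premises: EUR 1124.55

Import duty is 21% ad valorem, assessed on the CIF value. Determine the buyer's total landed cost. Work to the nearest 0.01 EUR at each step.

Total landed cost: EUR 19725.93

FCA: the seller delivers export-cleared goods to the carrier; the buyer bears costs from that point.
CIF value = FCA price + origin terminal + freight + insurance = 8717.91 + 920.50 + 5460.57 + 274.06 = 15373.04
Import duty = 15373.04 × 21% = 3228.34
Buyer bears: origin terminal 920.50 + freight 5460.57 + insurance 274.06 + delivery 1124.55 + duty 3228.34 = 11008.02
Landed cost = invoice 8717.91 + 11008.02 = 19725.93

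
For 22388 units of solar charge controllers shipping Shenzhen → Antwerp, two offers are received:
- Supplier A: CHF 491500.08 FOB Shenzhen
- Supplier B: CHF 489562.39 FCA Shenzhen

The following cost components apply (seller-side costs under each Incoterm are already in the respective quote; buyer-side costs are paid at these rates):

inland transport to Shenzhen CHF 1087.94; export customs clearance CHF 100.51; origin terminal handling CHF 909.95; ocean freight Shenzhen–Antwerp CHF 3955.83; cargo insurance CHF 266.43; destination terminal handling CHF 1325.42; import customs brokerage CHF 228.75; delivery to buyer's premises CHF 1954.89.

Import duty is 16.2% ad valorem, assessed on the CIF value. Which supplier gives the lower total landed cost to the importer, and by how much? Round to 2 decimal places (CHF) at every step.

Supplier B is cheaper by CHF 1194.23

Supplier A (FOB):
CIF value = FOB price + freight + insurance = 491500.08 + 3955.83 + 266.43 = 495722.34
Import duty = 495722.34 × 16.2% = 80307.02
Buyer bears (A): 3955.83 + 266.43 + 1325.42 + 228.75 + 1954.89 = 7731.32
Landed cost (A) = invoice 491500.08 + 7731.32 + duty 80307.02 = 579538.42
Supplier B (FCA):
CIF value = FCA price + origin terminal + freight + insurance = 489562.39 + 909.95 + 3955.83 + 266.43 = 494694.60
Import duty = 494694.60 × 16.2% = 80140.53
Buyer bears (B): 909.95 + 3955.83 + 266.43 + 1325.42 + 228.75 + 1954.89 = 8641.27
Landed cost (B) = invoice 489562.39 + 8641.27 + duty 80140.53 = 578344.19
Difference = |579538.42 − 578344.19| = 1194.23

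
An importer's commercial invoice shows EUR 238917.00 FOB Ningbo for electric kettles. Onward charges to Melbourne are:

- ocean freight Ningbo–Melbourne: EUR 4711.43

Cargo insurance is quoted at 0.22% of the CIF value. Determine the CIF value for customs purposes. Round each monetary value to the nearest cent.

CIF value: EUR 244165.59

Let C be the CIF value. C = FOB price + freight + 0.22% × C
C − 0.22% × C = 238917.00 + 4711.43
0.9978 × C = 243628.43
C = 243628.43 / 0.9978 = 244165.59
Insurance premium = 0.22% × 244165.59 = 537.16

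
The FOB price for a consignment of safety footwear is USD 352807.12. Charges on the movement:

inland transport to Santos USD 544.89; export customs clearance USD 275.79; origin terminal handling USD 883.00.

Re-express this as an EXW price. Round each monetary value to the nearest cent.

EXW price: USD 351103.44

From FOB to EXW, the seller no longer bears: inland to port, export clearance, origin terminal.
EXW price = 352807.12 − 544.89 − 275.79 − 883.00 = 351103.44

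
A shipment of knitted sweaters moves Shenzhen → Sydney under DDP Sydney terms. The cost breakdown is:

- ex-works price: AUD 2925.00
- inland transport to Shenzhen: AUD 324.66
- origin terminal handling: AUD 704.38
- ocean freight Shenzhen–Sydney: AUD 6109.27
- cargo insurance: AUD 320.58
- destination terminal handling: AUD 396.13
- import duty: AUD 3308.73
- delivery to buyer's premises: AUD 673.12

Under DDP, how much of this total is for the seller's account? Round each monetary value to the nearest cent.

Seller's account: AUD 14761.87

DDP: the seller bears all costs including import duty.
Seller's account: goods 2925.00 + inland to port 324.66 + origin terminal 704.38 + freight 6109.27 + insurance 320.58 + destination terminal 396.13 + duty 3308.73 + delivery 673.12 = 14761.87
Buyer's account: 0.00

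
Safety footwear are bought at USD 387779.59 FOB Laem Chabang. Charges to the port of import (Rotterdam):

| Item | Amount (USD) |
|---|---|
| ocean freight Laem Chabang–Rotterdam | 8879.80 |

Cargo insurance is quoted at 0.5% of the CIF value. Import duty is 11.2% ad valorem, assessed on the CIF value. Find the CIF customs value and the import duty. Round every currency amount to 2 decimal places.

CIF value: USD 398652.65; import duty: USD 44649.10

Let C be the CIF value. C = FOB price + freight + 0.5% × C
C − 0.5% × C = 387779.59 + 8879.80
0.995 × C = 396659.39
C = 396659.39 / 0.995 = 398652.65
Insurance premium = 0.5% × 398652.65 = 1993.26
Import duty = 398652.65 × 11.2% = 44649.10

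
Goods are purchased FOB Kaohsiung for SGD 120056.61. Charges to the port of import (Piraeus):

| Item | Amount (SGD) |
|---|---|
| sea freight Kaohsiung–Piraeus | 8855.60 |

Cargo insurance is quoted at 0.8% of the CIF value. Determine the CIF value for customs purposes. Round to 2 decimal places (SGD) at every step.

Let C be the CIF value. C = FOB price + freight + 0.8% × C
C − 0.8% × C = 120056.61 + 8855.60
0.992 × C = 128912.21
C = 128912.21 / 0.992 = 129951.82
Insurance premium = 0.8% × 129951.82 = 1039.61

CIF value: SGD 129951.82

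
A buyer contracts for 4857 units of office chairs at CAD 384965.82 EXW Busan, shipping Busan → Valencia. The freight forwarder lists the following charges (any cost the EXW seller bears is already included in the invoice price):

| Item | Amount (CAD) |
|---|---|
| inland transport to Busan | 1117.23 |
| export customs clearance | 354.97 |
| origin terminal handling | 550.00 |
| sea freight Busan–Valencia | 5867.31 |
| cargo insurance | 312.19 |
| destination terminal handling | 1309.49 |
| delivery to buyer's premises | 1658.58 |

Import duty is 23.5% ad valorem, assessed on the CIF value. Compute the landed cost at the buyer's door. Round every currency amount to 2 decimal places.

EXW: the seller makes goods available at their premises; the buyer bears all onward costs.
CIF value = EXW price + inland to port + export clearance + origin terminal + freight + insurance = 384965.82 + 1117.23 + 354.97 + 550.00 + 5867.31 + 312.19 = 393167.52
Import duty = 393167.52 × 23.5% = 92394.37
Buyer bears: inland to port 1117.23 + export clearance 354.97 + origin terminal 550.00 + freight 5867.31 + insurance 312.19 + destination terminal 1309.49 + delivery 1658.58 + duty 92394.37 = 103564.14
Landed cost = invoice 384965.82 + 103564.14 = 488529.96

Total landed cost: CAD 488529.96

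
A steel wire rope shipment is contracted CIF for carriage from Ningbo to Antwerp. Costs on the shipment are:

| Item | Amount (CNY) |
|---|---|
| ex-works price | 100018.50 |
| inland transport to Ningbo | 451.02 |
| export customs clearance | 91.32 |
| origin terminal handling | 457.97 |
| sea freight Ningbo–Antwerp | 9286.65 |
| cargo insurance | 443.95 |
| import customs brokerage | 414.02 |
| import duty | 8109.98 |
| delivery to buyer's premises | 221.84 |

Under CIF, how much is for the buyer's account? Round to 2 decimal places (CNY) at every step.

Buyer's account: CNY 8745.84

CIF: the seller pays costs through ocean freight and marine insurance to the destination port.
Seller's account: goods 100018.50 + inland to port 451.02 + export clearance 91.32 + origin terminal 457.97 + freight 9286.65 + insurance 443.95 = 110749.41
Buyer's account: brokerage 414.02 + duty 8109.98 + delivery 221.84 = 8745.84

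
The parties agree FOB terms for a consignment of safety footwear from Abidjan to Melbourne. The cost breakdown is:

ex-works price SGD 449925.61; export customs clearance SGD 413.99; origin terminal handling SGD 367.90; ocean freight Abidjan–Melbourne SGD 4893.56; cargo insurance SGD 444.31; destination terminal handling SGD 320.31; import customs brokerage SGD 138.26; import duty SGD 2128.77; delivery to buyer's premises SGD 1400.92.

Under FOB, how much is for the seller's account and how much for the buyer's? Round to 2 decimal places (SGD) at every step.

FOB: the seller bears costs until goods are on board at the origin port; the buyer bears freight, insurance and all costs thereafter.
Seller's account: goods 449925.61 + export clearance 413.99 + origin terminal 367.90 = 450707.50
Buyer's account: freight 4893.56 + insurance 444.31 + destination terminal 320.31 + brokerage 138.26 + duty 2128.77 + delivery 1400.92 = 9326.13

Seller: SGD 450707.50; buyer: SGD 9326.13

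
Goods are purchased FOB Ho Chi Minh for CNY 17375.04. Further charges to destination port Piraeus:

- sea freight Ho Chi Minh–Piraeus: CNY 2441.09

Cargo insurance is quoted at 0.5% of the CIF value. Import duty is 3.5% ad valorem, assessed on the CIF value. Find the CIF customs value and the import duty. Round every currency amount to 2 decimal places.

CIF value: CNY 19915.71; import duty: CNY 697.05

Let C be the CIF value. C = FOB price + freight + 0.5% × C
C − 0.5% × C = 17375.04 + 2441.09
0.995 × C = 19816.13
C = 19816.13 / 0.995 = 19915.71
Insurance premium = 0.5% × 19915.71 = 99.58
Import duty = 19915.71 × 3.5% = 697.05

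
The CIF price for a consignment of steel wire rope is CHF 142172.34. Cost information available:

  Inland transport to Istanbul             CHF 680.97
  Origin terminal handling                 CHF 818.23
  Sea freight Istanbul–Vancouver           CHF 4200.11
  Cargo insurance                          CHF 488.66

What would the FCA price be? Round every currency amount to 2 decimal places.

Not relevant to the conversion: inland to port — on the seller under both CIF and FCA; already in the CIF price and stays in the FCA price.
From CIF to FCA, the seller no longer bears: origin terminal, freight, insurance.
FCA price = 142172.34 − 818.23 − 4200.11 − 488.66 = 136665.34

FCA price: CHF 136665.34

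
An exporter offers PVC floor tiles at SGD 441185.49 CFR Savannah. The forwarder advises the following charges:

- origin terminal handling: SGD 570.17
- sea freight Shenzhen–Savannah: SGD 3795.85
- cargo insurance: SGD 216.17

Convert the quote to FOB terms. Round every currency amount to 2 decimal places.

FOB price: SGD 437389.64

Not relevant to the conversion: origin terminal — on the seller under both CFR and FOB; already in the CFR price and stays in the FOB price. insurance — on the buyer under both terms; not part of either seller's price.
From CFR to FOB, the seller no longer bears: freight.
FOB price = 441185.49 − 3795.85 = 437389.64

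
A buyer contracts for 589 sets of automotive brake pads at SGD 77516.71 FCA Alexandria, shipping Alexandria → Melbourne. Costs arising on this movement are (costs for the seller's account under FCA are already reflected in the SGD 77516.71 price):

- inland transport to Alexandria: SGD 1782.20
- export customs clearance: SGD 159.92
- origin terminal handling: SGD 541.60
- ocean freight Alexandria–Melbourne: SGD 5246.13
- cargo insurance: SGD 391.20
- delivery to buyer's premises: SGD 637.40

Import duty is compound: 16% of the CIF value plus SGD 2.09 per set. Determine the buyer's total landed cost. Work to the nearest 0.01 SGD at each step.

FCA: the seller delivers export-cleared goods to the carrier; the buyer bears costs from that point.
Already in the invoice (seller's account under FCA): inland to port, export clearance — exclude.
CIF value = FCA price + origin terminal + freight + insurance = 77516.71 + 541.60 + 5246.13 + 391.20 = 83695.64
Ad valorem component: 83695.64 × 16% = 13391.30
Specific component: 589 × 2.09 = 1231.01
Import duty = 13391.30 + 1231.01 = 14622.31
Buyer bears: origin terminal 541.60 + freight 5246.13 + insurance 391.20 + delivery 637.40 + duty 14622.31 = 21438.64
Landed cost = invoice 77516.71 + 21438.64 = 98955.35

Total landed cost: SGD 98955.35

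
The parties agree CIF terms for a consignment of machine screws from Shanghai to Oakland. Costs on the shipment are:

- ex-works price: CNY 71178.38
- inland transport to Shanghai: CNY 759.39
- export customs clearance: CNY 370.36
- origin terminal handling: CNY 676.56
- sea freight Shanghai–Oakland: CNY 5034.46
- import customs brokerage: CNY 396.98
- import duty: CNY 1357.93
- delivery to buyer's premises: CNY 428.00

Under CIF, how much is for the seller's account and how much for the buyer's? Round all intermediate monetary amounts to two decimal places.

Seller: CNY 78019.15; buyer: CNY 2182.91

CIF: the seller pays costs through ocean freight and marine insurance to the destination port.
Seller's account: goods 71178.38 + inland to port 759.39 + export clearance 370.36 + origin terminal 676.56 + freight 5034.46 = 78019.15
Buyer's account: brokerage 396.98 + duty 1357.93 + delivery 428.00 = 2182.91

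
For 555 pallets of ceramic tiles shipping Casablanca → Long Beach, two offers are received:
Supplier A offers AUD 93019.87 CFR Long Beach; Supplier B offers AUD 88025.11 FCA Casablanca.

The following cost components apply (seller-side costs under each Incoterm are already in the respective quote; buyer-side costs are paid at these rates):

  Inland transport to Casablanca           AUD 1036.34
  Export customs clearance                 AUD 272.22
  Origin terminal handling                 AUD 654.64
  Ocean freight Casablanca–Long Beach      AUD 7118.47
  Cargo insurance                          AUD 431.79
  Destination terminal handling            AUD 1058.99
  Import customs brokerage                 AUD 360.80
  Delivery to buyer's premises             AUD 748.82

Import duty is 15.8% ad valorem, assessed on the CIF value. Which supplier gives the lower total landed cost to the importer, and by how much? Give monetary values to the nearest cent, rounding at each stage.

Supplier A (CFR):
CIF value = CFR price + insurance = 93019.87 + 431.79 = 93451.66
Import duty = 93451.66 × 15.8% = 14765.36
Buyer bears (A): 431.79 + 1058.99 + 360.80 + 748.82 = 2600.40
Landed cost (A) = invoice 93019.87 + 2600.40 + duty 14765.36 = 110385.63
Supplier B (FCA):
CIF value = FCA price + origin terminal + freight + insurance = 88025.11 + 654.64 + 7118.47 + 431.79 = 96230.01
Import duty = 96230.01 × 15.8% = 15204.34
Buyer bears (B): 654.64 + 7118.47 + 431.79 + 1058.99 + 360.80 + 748.82 = 10373.51
Landed cost (B) = invoice 88025.11 + 10373.51 + duty 15204.34 = 113602.96
Difference = |110385.63 − 113602.96| = 3217.33

Supplier A is cheaper by AUD 3217.33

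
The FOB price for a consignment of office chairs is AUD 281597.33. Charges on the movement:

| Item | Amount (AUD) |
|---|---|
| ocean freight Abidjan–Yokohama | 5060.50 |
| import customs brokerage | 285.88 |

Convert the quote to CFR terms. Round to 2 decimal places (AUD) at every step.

CFR price: AUD 286657.83

Not relevant to the conversion: brokerage — on the buyer under both terms; not part of either seller's price.
From FOB to CFR, the seller additionally bears: freight.
CFR price = 281597.33 + 5060.50 = 286657.83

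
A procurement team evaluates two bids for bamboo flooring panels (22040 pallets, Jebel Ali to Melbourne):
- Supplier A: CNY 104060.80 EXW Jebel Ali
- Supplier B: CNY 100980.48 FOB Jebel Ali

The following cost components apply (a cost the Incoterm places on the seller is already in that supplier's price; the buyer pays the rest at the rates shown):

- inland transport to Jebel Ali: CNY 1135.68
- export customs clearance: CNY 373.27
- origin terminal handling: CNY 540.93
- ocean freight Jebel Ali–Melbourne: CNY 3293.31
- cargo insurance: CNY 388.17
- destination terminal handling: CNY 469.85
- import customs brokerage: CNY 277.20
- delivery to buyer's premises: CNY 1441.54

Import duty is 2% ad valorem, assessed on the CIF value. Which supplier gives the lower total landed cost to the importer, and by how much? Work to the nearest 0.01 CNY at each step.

Supplier B is cheaper by CNY 5232.80

Supplier A (EXW):
CIF value = EXW price + inland to port + export clearance + origin terminal + freight + insurance = 104060.80 + 1135.68 + 373.27 + 540.93 + 3293.31 + 388.17 = 109792.16
Import duty = 109792.16 × 2% = 2195.84
Buyer bears (A): 1135.68 + 373.27 + 540.93 + 3293.31 + 388.17 + 469.85 + 277.20 + 1441.54 = 7919.95
Landed cost (A) = invoice 104060.80 + 7919.95 + duty 2195.84 = 114176.59
Supplier B (FOB):
CIF value = FOB price + freight + insurance = 100980.48 + 3293.31 + 388.17 = 104661.96
Import duty = 104661.96 × 2% = 2093.24
Buyer bears (B): 3293.31 + 388.17 + 469.85 + 277.20 + 1441.54 = 5870.07
Landed cost (B) = invoice 100980.48 + 5870.07 + duty 2093.24 = 108943.79
Difference = |114176.59 − 108943.79| = 5232.80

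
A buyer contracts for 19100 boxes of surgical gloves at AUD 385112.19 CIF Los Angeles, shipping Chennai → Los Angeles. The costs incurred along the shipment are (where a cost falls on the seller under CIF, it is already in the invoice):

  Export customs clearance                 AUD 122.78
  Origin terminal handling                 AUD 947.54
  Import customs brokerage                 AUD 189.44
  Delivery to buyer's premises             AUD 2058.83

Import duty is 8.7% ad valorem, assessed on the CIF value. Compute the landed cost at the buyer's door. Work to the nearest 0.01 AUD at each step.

Total landed cost: AUD 420865.22

CIF: the seller pays costs through ocean freight and marine insurance to the destination port.
Already in the invoice (seller's account under CIF): export clearance, origin terminal — exclude.
The CIF price already equals the CIF value: 385112.19
Import duty = 385112.19 × 8.7% = 33504.76
Buyer bears: brokerage 189.44 + delivery 2058.83 + duty 33504.76 = 35753.03
Landed cost = invoice 385112.19 + 35753.03 = 420865.22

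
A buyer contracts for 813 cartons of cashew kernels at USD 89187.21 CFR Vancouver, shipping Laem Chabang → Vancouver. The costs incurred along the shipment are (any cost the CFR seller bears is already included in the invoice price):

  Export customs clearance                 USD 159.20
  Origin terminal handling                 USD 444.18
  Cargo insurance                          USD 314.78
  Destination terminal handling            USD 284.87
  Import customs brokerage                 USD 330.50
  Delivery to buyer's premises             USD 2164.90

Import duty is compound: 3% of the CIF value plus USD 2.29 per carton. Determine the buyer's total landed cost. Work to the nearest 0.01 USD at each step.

Total landed cost: USD 96829.09

CFR: the seller pays costs through ocean freight to the destination port, but not insurance.
Already in the invoice (seller's account under CFR): export clearance, origin terminal — exclude.
CIF value = CFR price + insurance = 89187.21 + 314.78 = 89501.99
Ad valorem component: 89501.99 × 3% = 2685.06
Specific component: 813 × 2.29 = 1861.77
Import duty = 2685.06 + 1861.77 = 4546.83
Buyer bears: insurance 314.78 + destination terminal 284.87 + brokerage 330.50 + delivery 2164.90 + duty 4546.83 = 7641.88
Landed cost = invoice 89187.21 + 7641.88 = 96829.09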